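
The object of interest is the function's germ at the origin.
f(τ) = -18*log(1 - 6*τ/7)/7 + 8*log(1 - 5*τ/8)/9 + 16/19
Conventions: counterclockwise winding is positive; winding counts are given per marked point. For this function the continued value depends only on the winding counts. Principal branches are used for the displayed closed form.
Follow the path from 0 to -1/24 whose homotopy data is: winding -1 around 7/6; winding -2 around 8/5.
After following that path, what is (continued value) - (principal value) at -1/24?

Continued minus principal equals (100/63)*pi*i.

The rational part is single-valued and drops out of the difference; each branch term changes only by its own monodromy.
(-18/7)*log(1 - τ/(7/6)): each positive loop around 7/6 adds 2*pi*i to the log, so winding -1 contributes (-18/7)*(-1)*2*pi*i = (36/7)*pi*i.
(8/9)*log(1 - τ/(8/5)): each positive loop around 8/5 adds 2*pi*i to the log, so winding -2 contributes (8/9)*(-2)*2*pi*i = -(32/9)*pi*i.
Summing the contributions at τ = -1/24 gives (100/63)*pi*i.


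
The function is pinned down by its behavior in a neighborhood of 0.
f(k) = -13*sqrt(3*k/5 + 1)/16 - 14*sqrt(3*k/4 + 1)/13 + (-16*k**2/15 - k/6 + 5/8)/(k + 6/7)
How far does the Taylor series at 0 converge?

The radius of convergence is 6/7.

Denominator factor (k + 6/7): pole of order 1 at -6/7, modulus 6/7.
Branch term (-14/13)*sqrt(1 - k/(-4/3)): its argument vanishes at k = -4/3, a square-root branch point, modulus 4/3.
Branch term (-13/16)*sqrt(1 - k/(-5/3)): its argument vanishes at k = -5/3, a square-root branch point, modulus 5/3.
The radius of convergence is the smallest modulus among the singular points: 6/7.


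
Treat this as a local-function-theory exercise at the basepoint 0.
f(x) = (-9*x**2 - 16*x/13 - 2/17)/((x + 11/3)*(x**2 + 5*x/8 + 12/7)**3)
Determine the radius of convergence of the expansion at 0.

Denominator factor (x**2 + 5*x/8 + 12/7)^3: discriminant -2897/448, complex-conjugate roots (-5/16) + ((1/112)*sqrt(20279))*i and (-5/16) - ((1/112)*sqrt(20279))*i; poles of order 3, moduli (2/7)*sqrt(21) and (2/7)*sqrt(21).
Denominator factor (x + 11/3): pole of order 1 at -11/3, modulus 11/3.
The radius of convergence is the smallest modulus among the singular points: (2/7)*sqrt(21).

The radius of convergence is (2/7)*sqrt(21).


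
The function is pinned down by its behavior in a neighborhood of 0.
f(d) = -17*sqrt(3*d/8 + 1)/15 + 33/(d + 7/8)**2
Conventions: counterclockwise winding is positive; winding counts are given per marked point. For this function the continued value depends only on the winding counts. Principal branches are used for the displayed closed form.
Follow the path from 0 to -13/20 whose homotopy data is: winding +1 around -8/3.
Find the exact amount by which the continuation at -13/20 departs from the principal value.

Continued minus principal equals (187/300)*sqrt(10).

The rational part is single-valued and drops out of the difference; each branch term changes only by its own monodromy.
(-17/15)*sqrt(1 - d/(-8/3)): winding +1 is odd, the square root flips sign, contributing -2*(-17/15)*sqrt(1 - (-13/20)/(-8/3)) = -2*(-17/15)*sqrt(121/160) = (187/300)*sqrt(10).
Summing the contributions at d = -13/20 gives (187/300)*sqrt(10).


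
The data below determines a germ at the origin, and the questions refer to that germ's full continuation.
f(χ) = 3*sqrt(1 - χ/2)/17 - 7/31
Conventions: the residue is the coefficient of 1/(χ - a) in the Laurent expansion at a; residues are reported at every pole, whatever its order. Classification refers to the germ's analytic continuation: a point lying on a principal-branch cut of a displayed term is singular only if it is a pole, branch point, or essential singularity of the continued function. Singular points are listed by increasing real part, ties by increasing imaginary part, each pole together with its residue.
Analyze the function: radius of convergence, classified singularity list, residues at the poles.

Radius of convergence at 0: 2.
At 2: an algebraic (square-root) branch point.

Branch term (3/17)*sqrt(1 - χ/(2)): its argument vanishes at χ = 2, a square-root branch point, modulus 2.
The radius of convergence is the smallest modulus among the singular points: 2.


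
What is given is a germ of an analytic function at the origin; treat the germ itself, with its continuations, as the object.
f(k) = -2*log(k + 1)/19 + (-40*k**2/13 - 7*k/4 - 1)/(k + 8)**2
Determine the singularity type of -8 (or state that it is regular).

The denominator factor k + 8 vanishes at -8 and appears to the power 2; the numerator there equals -2391/13, nonzero, and no other factor vanishes.
The branch terms are analytic at this point.
Hence a pole whose order is the multiplicity, 2.

The point is a pole of order 2.


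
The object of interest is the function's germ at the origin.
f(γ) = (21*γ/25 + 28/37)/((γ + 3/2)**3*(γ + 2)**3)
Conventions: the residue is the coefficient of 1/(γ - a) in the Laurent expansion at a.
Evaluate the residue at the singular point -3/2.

The residue is -126672/925.

At the order-3 pole -3/2 set g(γ) = (γ - (-3/2))^3*f(γ) = (21*γ/25 + 28/37)/(γ + 2)**3.
Order-3 pole: residue = g''(a)/2; g''(-3/2) = -253344/925, so the residue is -126672/925.


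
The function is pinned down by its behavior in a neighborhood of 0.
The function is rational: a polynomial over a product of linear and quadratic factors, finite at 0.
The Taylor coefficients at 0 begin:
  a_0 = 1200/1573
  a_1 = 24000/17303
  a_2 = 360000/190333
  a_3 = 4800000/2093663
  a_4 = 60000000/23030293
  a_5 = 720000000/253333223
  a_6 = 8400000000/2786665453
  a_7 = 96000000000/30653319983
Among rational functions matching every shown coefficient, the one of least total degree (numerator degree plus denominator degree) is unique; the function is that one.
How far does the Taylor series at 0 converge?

No rational of total degree below 2 reproduces all 8 coefficients; solving the [0/2] Pade equations on them gives f(α) = 12/(13*(α - 11/10)**2), whose expansion matches every shown term.
Denominator factor (α - 11/10)^2: pole of order 2 at 11/10, modulus 11/10.
The radius of convergence is the smallest modulus among the singular points: 11/10.

The radius of convergence is 11/10.


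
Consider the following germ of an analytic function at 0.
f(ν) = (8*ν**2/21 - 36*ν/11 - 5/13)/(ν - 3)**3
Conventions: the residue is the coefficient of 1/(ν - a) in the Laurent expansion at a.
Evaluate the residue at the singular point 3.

At the order-3 pole 3 set g(ν) = (ν - (3))^3*f(ν) = 8*ν**2/21 - 36*ν/11 - 5/13.
Order-3 pole: residue = g''(a)/2; g''(3) = 16/21, so the residue is 8/21.

The residue is 8/21.


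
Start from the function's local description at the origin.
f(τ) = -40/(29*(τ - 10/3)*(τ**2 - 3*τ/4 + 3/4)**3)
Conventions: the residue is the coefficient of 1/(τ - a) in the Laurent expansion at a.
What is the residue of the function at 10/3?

The residue is -1866240/1109909837.

At the order-1 pole 10/3 set g(τ) = (τ - (10/3))*f(τ) = -40/(29*(τ**2 - 3*τ/4 + 3/4)**3).
Simple pole: residue = g(a) at a = 10/3, which is -1866240/1109909837.


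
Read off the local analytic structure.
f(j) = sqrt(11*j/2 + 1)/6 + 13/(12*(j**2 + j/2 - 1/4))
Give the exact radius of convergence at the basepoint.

The radius of convergence is 2/11.

Denominator factor (j**2 + j/2 - 1/4): discriminant 5/4, real irrational roots -1/4 + (1/4)*sqrt(5) and -1/4 - (1/4)*sqrt(5); poles of order 1, moduli -1/4 + (1/4)*sqrt(5) and 1/4 + (1/4)*sqrt(5).
Branch term (1/6)*sqrt(1 - j/(-2/11)): its argument vanishes at j = -2/11, a square-root branch point, modulus 2/11.
The radius of convergence is the smallest modulus among the singular points: 2/11.


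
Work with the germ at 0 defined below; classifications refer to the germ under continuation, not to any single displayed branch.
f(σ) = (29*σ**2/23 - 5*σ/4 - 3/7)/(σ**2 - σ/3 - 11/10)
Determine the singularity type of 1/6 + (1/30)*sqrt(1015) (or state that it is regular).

The denominator factor σ**2 - σ/3 - 11/10 vanishes at 1/6 + (1/30)*sqrt(1015) and appears to the power 1; the numerator there equals 47533/57960 - (229/8280)*sqrt(1015), nonzero, and no other factor vanishes.
Hence a pole whose order is the multiplicity, 1.

The point is a pole of order 1.


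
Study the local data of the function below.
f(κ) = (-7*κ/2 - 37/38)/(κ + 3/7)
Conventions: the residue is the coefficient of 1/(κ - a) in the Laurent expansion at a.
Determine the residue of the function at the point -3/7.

At the order-1 pole -3/7 set g(κ) = (κ - (-3/7))*f(κ) = -7*κ/2 - 37/38.
Simple pole: residue = g(a) at a = -3/7, which is 10/19.

The residue is 10/19.


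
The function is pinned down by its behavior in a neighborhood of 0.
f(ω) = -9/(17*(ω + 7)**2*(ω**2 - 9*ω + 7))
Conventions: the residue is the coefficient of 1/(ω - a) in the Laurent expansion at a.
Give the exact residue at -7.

At the order-2 pole -7 set g(ω) = (ω - (-7))^2*f(ω) = -9/(17*(ω**2 - 9*ω + 7)).
Order-2 pole: residue = g'(a); g'(-7) = -207/240737, so the residue is -207/240737.

The residue is -207/240737.


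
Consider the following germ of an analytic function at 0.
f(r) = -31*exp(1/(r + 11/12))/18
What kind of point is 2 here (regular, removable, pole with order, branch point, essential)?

There is no denominator, hence no pole anywhere.
The essential point of exp(1/(r - (-11/12))) is -11/12, not 2.
So the germ continues analytically to 2.

The point is a regular point.


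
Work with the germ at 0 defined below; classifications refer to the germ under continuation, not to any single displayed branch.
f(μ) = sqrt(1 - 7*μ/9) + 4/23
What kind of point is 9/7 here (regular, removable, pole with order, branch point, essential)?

The term (1)*sqrt(1 - μ/(9/7)) has argument 1 - 9/7/(9/7) = 0 at 9/7: a square-root (algebraic, two-sheeted) branch point; the remaining terms are analytic or single-valued there.

The point is an algebraic (square-root) branch point.


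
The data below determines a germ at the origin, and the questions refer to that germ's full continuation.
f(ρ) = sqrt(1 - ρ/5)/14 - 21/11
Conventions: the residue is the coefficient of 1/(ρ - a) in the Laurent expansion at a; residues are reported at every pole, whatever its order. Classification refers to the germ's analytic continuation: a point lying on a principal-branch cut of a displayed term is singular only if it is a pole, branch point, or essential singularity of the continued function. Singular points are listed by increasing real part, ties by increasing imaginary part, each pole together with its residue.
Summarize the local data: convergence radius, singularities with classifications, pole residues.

Radius of convergence at 0: 5.
At 5: an algebraic (square-root) branch point.

Branch term (1/14)*sqrt(1 - ρ/(5)): its argument vanishes at ρ = 5, a square-root branch point, modulus 5.
The radius of convergence is the smallest modulus among the singular points: 5.


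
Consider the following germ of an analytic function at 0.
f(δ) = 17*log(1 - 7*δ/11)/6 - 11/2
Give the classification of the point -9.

The point is a regular point.

There is no denominator, hence no pole anywhere.
Branch term log(1 - δ/(11/7)): argument at -9 is 74/11, nonzero, so -9 is not its branch point (a point on a principal cut is still regular for the continued germ).
So the germ continues analytically to -9.


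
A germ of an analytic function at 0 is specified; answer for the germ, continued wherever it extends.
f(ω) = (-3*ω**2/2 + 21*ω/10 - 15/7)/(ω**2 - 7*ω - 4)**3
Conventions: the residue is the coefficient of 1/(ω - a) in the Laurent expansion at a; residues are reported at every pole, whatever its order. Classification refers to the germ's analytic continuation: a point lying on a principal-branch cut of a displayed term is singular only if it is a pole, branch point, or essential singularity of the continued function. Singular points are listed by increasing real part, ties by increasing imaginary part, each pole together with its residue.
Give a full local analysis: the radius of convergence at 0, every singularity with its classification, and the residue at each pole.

Radius of convergence at 0: -7/2 + (1/2)*sqrt(65).
At 7/2 - (1/2)*sqrt(65): a pole of order 3; residue (1059/9611875)*sqrt(65).
At 7/2 + (1/2)*sqrt(65): a pole of order 3; residue -(1059/9611875)*sqrt(65).


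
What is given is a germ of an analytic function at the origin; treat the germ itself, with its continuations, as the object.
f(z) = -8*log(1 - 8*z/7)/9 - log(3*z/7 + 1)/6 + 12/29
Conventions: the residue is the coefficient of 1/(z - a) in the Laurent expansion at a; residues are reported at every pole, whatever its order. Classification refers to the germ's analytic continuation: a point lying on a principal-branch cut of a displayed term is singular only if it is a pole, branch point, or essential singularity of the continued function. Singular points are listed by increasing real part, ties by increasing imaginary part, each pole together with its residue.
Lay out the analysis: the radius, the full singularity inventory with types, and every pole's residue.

Radius of convergence at 0: 7/8.
At -7/3: a logarithmic branch point.
At 7/8: a logarithmic branch point.

Branch term (-8/9)*log(1 - z/(7/8)): its argument vanishes at z = 7/8, a logarithmic branch point, modulus 7/8.
Branch term (-1/6)*log(1 - z/(-7/3)): its argument vanishes at z = -7/3, a logarithmic branch point, modulus 7/3.
The radius of convergence is the smallest modulus among the singular points: 7/8.
List the singular points by increasing real part (a conjugate pair: the negative imaginary part first).


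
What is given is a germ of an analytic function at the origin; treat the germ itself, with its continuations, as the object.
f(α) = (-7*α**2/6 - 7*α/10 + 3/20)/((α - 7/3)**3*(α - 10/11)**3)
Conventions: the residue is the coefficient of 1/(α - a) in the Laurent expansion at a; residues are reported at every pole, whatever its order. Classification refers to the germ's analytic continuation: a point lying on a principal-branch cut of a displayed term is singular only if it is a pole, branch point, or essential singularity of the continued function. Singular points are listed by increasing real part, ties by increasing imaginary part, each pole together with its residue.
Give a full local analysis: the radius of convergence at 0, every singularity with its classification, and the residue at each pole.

Radius of convergence at 0: 10/11.
At 10/11: a pole of order 3; residue 1809943047/458690014.
At 7/3: a pole of order 3; residue -1809943047/458690014.

Denominator factor (α - 7/3)^3: pole of order 3 at 7/3, modulus 7/3.
Denominator factor (α - 10/11)^3: pole of order 3 at 10/11, modulus 10/11.
The radius of convergence is the smallest modulus among the singular points: 10/11.
At the order-3 pole 10/11 set g(α) = (α - (10/11))^3*f(α) = (-7*α**2/6 - 7*α/10 + 3/20)/(α - 7/3)**3.
Order-3 pole: residue = g''(a)/2; g''(10/11) = 1809943047/229345007, so the residue is 1809943047/458690014.
At the order-3 pole 7/3 set g(α) = (α - (7/3))^3*f(α) = (-7*α**2/6 - 7*α/10 + 3/20)/(α - 10/11)**3.
Order-3 pole: residue = g''(a)/2; g''(7/3) = -1809943047/229345007, so the residue is -1809943047/458690014.
List the singular points by increasing real part (a conjugate pair: the negative imaginary part first).


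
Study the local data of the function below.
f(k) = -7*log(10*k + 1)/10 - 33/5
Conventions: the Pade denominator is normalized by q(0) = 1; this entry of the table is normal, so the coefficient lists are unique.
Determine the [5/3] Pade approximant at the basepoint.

The Pade approximant has numerator coefficients [-33/5, -523/4, -22495/28, -126475/84, -125, 125/2]; denominator coefficients [1, 75/4, 750/7, 1250/7].

Taylor coefficients needed (expand at 0): a_0 = -33/5, a_1 = -7, a_2 = 35, a_3 = -700/3, a_4 = 1750, a_5 = -14000, a_6 = 350000/3, a_7 = -1000000, a_8 = 8750000.
Write the denominator as Q(k) = 1 + q1*k + q2*k^2 + q3*k^3. Requiring Q*f - P = O(k^9) with deg P <= 5 kills the coefficients of k^6..k^8 in Q*f:
  k^6: a_6 + q1*a_5 + q2*a_4 + q3*a_3 = 0, i.e. 350000/3 + (-14000)*q1 + (1750)*q2 + (-700/3)*q3 = 0.
  k^7: a_7 + q1*a_6 + q2*a_5 + q3*a_4 = 0, i.e. -1000000 + (350000/3)*q1 + (-14000)*q2 + (1750)*q3 = 0.
  k^8: a_8 + q1*a_7 + q2*a_6 + q3*a_5 = 0, i.e. 8750000 + (-1000000)*q1 + (350000/3)*q2 + (-14000)*q3 = 0.
Solving this linear system: q1 = 75/4, q2 = 750/7, q3 = 1250/7.
The numerator is Q*f truncated at degree 5: P0 = a_0 = -33/5; P1 = a_1 + q1*a_0 = -523/4; P2 = a_2 + q1*a_1 + q2*a_0 = -22495/28; P3 = a_3 + q1*a_2 + q2*a_1 + q3*a_0 = -126475/84; P4 = a_4 + q1*a_3 + q2*a_2 + q3*a_1 = -125; P5 = a_5 + q1*a_4 + q2*a_3 + q3*a_2 = 125/2.


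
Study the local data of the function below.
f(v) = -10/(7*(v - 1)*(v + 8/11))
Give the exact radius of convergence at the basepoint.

Denominator factor (v + 8/11): pole of order 1 at -8/11, modulus 8/11.
Denominator factor (v - 1): pole of order 1 at 1, modulus 1.
The radius of convergence is the smallest modulus among the singular points: 8/11.

The radius of convergence is 8/11.


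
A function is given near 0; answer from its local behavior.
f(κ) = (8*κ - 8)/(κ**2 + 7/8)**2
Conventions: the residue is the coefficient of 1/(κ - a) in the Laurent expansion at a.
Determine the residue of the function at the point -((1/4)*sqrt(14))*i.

The residue is -((32/49)*sqrt(14))*i.

The factor κ**2 + 7/8 splits as (κ - a)(κ - a') with a = -((1/4)*sqrt(14))*i, a' = ((1/4)*sqrt(14))*i. At the order-2 pole a set g(κ) = (κ - a)^2*f(κ) = [8*κ - 8] / (κ - a')^2.
Order-2 pole: residue = g'(a); g'(-((1/4)*sqrt(14))*i) = -((32/49)*sqrt(14))*i, so the residue is -((32/49)*sqrt(14))*i.


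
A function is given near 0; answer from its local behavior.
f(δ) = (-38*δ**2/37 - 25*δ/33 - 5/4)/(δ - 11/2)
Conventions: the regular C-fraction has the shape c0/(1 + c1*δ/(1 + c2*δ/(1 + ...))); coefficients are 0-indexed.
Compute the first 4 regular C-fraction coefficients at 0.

Taylor coefficients (expand at 0): a_0 = 5/22, a_1 = 65/363, a_2 = 32398/147741, a_3 = 64796/1625151.
c0 = a_0 = 5/22. Peel one level at a time: if S = 1 + c*δ/S' with S'(0) = 1, then c is the δ-coefficient of S and S' = c*δ/(S - 1).
S_1 = c0/f = 1 + (-26/33)*δ + (-69328/201465)*δ^2 + ...; c1 = -26/33.
S_2 = c1*δ/(S_1 - 1) = 1 + (-34664/79365)*δ + (7386744/5784025)*δ^2 + ...; c2 = -34664/79365.
S_3 = c2*δ/(S_2 - 1) = 1 + (30470319/10420865)*δ + ...; c3 = 30470319/10420865.

The regular C-fraction coefficients are [5/22, -26/33, -34664/79365, 30470319/10420865].


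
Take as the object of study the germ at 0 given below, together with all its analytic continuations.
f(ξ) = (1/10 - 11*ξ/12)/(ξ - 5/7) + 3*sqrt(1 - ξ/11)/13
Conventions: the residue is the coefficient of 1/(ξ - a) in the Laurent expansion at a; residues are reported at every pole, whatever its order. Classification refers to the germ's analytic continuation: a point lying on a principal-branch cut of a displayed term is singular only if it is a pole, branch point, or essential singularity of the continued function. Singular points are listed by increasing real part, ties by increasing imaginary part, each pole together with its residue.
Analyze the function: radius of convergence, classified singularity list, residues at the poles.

Radius of convergence at 0: 5/7.
At 5/7: a pole of order 1; residue -233/420.
At 11: an algebraic (square-root) branch point.

Denominator factor (ξ - 5/7): pole of order 1 at 5/7, modulus 5/7.
Branch term (3/13)*sqrt(1 - ξ/(11)): its argument vanishes at ξ = 11, a square-root branch point, modulus 11.
The radius of convergence is the smallest modulus among the singular points: 5/7.
The branch term is analytic at 5/7 and contributes nothing to the residue; only the rational part matters.
At the order-1 pole 5/7 set g(ξ) = (ξ - (5/7))*(rational part) = 1/10 - 11*ξ/12.
Simple pole: residue = g(a) at a = 5/7, which is -233/420.
List the singular points by increasing real part (a conjugate pair: the negative imaginary part first).


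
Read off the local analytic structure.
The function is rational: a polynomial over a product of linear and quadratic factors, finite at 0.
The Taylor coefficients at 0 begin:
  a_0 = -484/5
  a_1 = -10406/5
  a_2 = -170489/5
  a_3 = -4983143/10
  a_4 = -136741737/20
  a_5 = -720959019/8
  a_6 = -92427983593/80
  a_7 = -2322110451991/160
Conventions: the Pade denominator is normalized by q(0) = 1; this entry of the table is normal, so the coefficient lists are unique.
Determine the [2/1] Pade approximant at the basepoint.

The Pade approximant has numerator coefficients [-484/5, -4695768/7045, -25943852/7045]; denominator coefficients [1, -41183/2818].

Taylor coefficients needed (read off): a_0 = -484/5, a_1 = -10406/5, a_2 = -170489/5, a_3 = -4983143/10.
Write the denominator as Q(δ) = 1 + q1*δ. Requiring Q*f - P = O(δ^4) with deg P <= 2 kills the coefficients of δ^3..δ^3 in Q*f:
  δ^3: a_3 + q1*a_2 = 0, i.e. -4983143/10 + (-170489/5)*q1 = 0.
Solving this linear system: q1 = -41183/2818.
The numerator is Q*f truncated at degree 2: P0 = a_0 = -484/5; P1 = a_1 + q1*a_0 = -4695768/7045; P2 = a_2 + q1*a_1 = -25943852/7045.


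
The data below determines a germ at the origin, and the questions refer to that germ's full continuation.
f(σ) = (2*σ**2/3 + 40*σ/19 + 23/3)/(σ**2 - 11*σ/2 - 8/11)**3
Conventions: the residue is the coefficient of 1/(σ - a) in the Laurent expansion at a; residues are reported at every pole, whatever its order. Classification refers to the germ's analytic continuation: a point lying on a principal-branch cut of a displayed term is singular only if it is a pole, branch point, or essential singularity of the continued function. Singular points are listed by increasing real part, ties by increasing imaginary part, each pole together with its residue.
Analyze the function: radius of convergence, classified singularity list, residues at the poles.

Radius of convergence at 0: -11/4 + (1/44)*sqrt(16049).
At 11/4 - (1/44)*sqrt(16049): a pole of order 3; residue -(22055792/177027498003)*sqrt(16049).
At 11/4 + (1/44)*sqrt(16049): a pole of order 3; residue (22055792/177027498003)*sqrt(16049).


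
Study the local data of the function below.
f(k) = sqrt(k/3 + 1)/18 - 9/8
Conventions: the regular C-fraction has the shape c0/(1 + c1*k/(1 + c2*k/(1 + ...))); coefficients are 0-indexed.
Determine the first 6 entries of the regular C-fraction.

The regular C-fraction coefficients are [-77/72, 2/231, 23/308, 77/828, 61/828, 23/244].

Taylor coefficients (expand at 0): a_0 = -77/72, a_1 = 1/108, a_2 = -1/1296, a_3 = 1/7776, a_4 = -5/186624, a_5 = 7/1119744.
c0 = a_0 = -77/72. Peel one level at a time: if S = 1 + c*k/S' with S'(0) = 1, then c is the k-coefficient of S and S' = c*k/(S - 1).
S_1 = c0/f = 1 + (2/231)*k + (-23/35574)*k^2 + ...; c1 = 2/231.
S_2 = c1*k/(S_1 - 1) = 1 + (23/308)*k + (-1/144)*k^2 + ...; c2 = 23/308.
S_3 = c2*k/(S_2 - 1) = 1 + (77/828)*k + (-4697/685584)*k^2 + ...; c3 = 77/828.
S_4 = c3*k/(S_3 - 1) = 1 + (61/828)*k + (-1/144)*k^2 + ...; c4 = 61/828.
S_5 = c4*k/(S_4 - 1) = 1 + (23/244)*k + ...; c5 = 23/244.


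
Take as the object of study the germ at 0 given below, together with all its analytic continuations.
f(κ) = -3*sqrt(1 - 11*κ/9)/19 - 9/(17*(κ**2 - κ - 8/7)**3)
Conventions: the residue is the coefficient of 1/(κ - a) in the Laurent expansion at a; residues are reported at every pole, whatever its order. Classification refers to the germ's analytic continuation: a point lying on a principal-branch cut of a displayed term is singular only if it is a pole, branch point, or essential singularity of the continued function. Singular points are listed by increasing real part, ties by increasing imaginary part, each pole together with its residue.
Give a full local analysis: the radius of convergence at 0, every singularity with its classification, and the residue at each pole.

Radius of convergence at 0: -1/2 + (1/14)*sqrt(273).
At 1/2 - (1/14)*sqrt(273): a pole of order 3; residue (98/37349)*sqrt(273).
At 9/11: an algebraic (square-root) branch point.
At 1/2 + (1/14)*sqrt(273): a pole of order 3; residue -(98/37349)*sqrt(273).

Denominator factor (κ**2 - κ - 8/7)^3: discriminant 39/7, real irrational roots 1/2 + (1/14)*sqrt(273) and 1/2 - (1/14)*sqrt(273); poles of order 3, moduli 1/2 + (1/14)*sqrt(273) and -1/2 + (1/14)*sqrt(273).
Branch term (-3/19)*sqrt(1 - κ/(9/11)): its argument vanishes at κ = 9/11, a square-root branch point, modulus 9/11.
The radius of convergence is the smallest modulus among the singular points: -1/2 + (1/14)*sqrt(273).
The branch term is analytic at 1/2 - (1/14)*sqrt(273) and contributes nothing to the residue; only the rational part matters.
The factor κ**2 - κ - 8/7 splits as (κ - a)(κ - a') with a = 1/2 - (1/14)*sqrt(273), a' = 1/2 + (1/14)*sqrt(273). At the order-3 pole a set g(κ) = (κ - a)^3*(rational part) = [-9/17] / (κ - a')^3.
Order-3 pole: residue = g''(a)/2; g''(1/2 - (1/14)*sqrt(273)) = (196/37349)*sqrt(273), so the residue is (98/37349)*sqrt(273).
The branch term is analytic at 1/2 + (1/14)*sqrt(273) and contributes nothing to the residue; only the rational part matters.
The factor κ**2 - κ - 8/7 splits as (κ - a)(κ - a') with a = 1/2 + (1/14)*sqrt(273), a' = 1/2 - (1/14)*sqrt(273). At the order-3 pole a set g(κ) = (κ - a)^3*(rational part) = [-9/17] / (κ - a')^3.
Order-3 pole: residue = g''(a)/2; g''(1/2 + (1/14)*sqrt(273)) = -(196/37349)*sqrt(273), so the residue is -(98/37349)*sqrt(273).
List the singular points by increasing real part (a conjugate pair: the negative imaginary part first).


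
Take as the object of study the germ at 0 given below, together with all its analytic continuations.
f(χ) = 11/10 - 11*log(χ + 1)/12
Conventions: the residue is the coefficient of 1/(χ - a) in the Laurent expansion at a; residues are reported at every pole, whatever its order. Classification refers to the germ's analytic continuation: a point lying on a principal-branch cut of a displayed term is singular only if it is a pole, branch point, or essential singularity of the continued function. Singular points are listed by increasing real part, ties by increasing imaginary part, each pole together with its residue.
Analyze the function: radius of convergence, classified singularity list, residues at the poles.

Branch term (-11/12)*log(1 - χ/(-1)): its argument vanishes at χ = -1, a logarithmic branch point, modulus 1.
The radius of convergence is the smallest modulus among the singular points: 1.

Radius of convergence at 0: 1.
At -1: a logarithmic branch point.


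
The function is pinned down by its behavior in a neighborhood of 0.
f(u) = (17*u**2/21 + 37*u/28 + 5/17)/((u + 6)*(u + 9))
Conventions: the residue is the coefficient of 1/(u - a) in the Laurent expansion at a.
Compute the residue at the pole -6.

At the order-1 pole -6 set g(u) = (u - (-6))*f(u) = (17*u**2/21 + 37*u/28 + 5/17)/(u + 9).
Simple pole: residue = g(a) at a = -6, which is 5119/714.

The residue is 5119/714.


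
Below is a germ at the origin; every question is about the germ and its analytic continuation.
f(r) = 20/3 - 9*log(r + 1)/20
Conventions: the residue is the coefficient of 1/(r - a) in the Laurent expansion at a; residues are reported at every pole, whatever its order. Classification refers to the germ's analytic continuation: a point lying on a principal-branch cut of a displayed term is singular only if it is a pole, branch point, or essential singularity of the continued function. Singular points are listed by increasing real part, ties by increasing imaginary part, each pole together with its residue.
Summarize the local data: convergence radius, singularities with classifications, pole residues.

Branch term (-9/20)*log(1 - r/(-1)): its argument vanishes at r = -1, a logarithmic branch point, modulus 1.
The radius of convergence is the smallest modulus among the singular points: 1.

Radius of convergence at 0: 1.
At -1: a logarithmic branch point.


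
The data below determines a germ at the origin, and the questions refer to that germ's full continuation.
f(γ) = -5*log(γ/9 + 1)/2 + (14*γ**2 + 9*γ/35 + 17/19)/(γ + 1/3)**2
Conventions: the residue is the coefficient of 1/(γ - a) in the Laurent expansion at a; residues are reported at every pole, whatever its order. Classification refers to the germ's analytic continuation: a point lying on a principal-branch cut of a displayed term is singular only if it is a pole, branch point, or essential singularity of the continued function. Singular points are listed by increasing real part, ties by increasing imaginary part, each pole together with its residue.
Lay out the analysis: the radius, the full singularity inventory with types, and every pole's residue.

Denominator factor (γ + 1/3)^2: pole of order 2 at -1/3, modulus 1/3.
Branch term (-5/2)*log(1 - γ/(-9)): its argument vanishes at γ = -9, a logarithmic branch point, modulus 9.
The radius of convergence is the smallest modulus among the singular points: 1/3.
The branch term is analytic at -1/3 and contributes nothing to the residue; only the rational part matters.
At the order-2 pole -1/3 set g(γ) = (γ - (-1/3))^2*(rational part) = 14*γ**2 + 9*γ/35 + 17/19.
Order-2 pole: residue = g'(a); g'(-1/3) = -953/105, so the residue is -953/105.
List the singular points by increasing real part (a conjugate pair: the negative imaginary part first).

Radius of convergence at 0: 1/3.
At -9: a logarithmic branch point.
At -1/3: a pole of order 2; residue -953/105.


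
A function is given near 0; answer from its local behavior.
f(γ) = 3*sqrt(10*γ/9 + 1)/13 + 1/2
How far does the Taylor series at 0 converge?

Branch term (3/13)*sqrt(1 - γ/(-9/10)): its argument vanishes at γ = -9/10, a square-root branch point, modulus 9/10.
The radius of convergence is the smallest modulus among the singular points: 9/10.

The radius of convergence is 9/10.


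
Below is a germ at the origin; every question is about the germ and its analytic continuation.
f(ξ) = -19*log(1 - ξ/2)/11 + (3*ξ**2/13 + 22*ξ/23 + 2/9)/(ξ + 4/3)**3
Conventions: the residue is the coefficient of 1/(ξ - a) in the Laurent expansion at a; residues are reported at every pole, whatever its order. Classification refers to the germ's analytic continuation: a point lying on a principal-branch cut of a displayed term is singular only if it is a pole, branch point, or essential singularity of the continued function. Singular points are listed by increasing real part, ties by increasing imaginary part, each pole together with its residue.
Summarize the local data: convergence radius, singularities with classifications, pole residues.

Denominator factor (ξ + 4/3)^3: pole of order 3 at -4/3, modulus 4/3.
Branch term (-19/11)*log(1 - ξ/(2)): its argument vanishes at ξ = 2, a logarithmic branch point, modulus 2.
The radius of convergence is the smallest modulus among the singular points: 4/3.
The branch term is analytic at -4/3 and contributes nothing to the residue; only the rational part matters.
At the order-3 pole -4/3 set g(ξ) = (ξ - (-4/3))^3*(rational part) = 3*ξ**2/13 + 22*ξ/23 + 2/9.
Order-3 pole: residue = g''(a)/2; g''(-4/3) = 6/13, so the residue is 3/13.
List the singular points by increasing real part (a conjugate pair: the negative imaginary part first).

Radius of convergence at 0: 4/3.
At -4/3: a pole of order 3; residue 3/13.
At 2: a logarithmic branch point.


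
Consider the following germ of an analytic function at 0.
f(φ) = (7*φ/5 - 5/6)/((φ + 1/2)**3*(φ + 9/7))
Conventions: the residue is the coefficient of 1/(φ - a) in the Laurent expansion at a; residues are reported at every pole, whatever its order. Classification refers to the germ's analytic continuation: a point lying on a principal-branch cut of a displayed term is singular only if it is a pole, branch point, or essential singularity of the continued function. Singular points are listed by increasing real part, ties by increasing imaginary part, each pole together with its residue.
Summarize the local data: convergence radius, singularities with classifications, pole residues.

Denominator factor (φ + 9/7): pole of order 1 at -9/7, modulus 9/7.
Denominator factor (φ + 1/2)^3: pole of order 3 at -1/2, modulus 1/2.
The radius of convergence is the smallest modulus among the singular points: 1/2.
At the order-1 pole -9/7 set g(φ) = (φ - (-9/7))*f(φ) = (7*φ/5 - 5/6)/(φ + 1/2)**3.
Simple pole: residue = g(a) at a = -9/7, which is 108388/19965.
At the order-3 pole -1/2 set g(φ) = (φ - (-1/2))^3*f(φ) = (7*φ/5 - 5/6)/(φ + 9/7).
Order-3 pole: residue = g''(a)/2; g''(-1/2) = -216776/19965, so the residue is -108388/19965.
List the singular points by increasing real part (a conjugate pair: the negative imaginary part first).

Radius of convergence at 0: 1/2.
At -9/7: a pole of order 1; residue 108388/19965.
At -1/2: a pole of order 3; residue -108388/19965.


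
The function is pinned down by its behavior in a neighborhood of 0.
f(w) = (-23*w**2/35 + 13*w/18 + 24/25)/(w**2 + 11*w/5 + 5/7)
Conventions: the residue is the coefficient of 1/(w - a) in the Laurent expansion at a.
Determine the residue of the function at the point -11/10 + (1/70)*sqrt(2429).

The residue is 6829/6300 - (210653/15302700)*sqrt(2429).

The factor w**2 + 11*w/5 + 5/7 splits as (w - a)(w - a') with a = -11/10 + (1/70)*sqrt(2429), a' = -11/10 - (1/70)*sqrt(2429). At the order-1 pole a set g(w) = (w - a)*f(w) = [-23*w**2/35 + 13*w/18 + 24/25] / (w - a').
Simple pole: residue = g(a) at a = -11/10 + (1/70)*sqrt(2429), which is 6829/6300 - (210653/15302700)*sqrt(2429).


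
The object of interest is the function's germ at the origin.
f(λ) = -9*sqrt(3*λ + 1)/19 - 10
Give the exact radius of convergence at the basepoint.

Branch term (-9/19)*sqrt(1 - λ/(-1/3)): its argument vanishes at λ = -1/3, a square-root branch point, modulus 1/3.
The radius of convergence is the smallest modulus among the singular points: 1/3.

The radius of convergence is 1/3.


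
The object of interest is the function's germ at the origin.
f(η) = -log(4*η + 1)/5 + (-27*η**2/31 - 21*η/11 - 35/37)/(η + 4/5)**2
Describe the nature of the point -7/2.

Denominator factors: η + 4/5 = -27/10 at η = -7/2 — none vanishes.
Branch term log(1 - η/(-1/4)): argument at -7/2 is -13, nonzero, so -7/2 is not its branch point (a point on a principal cut is still regular for the continued germ).
So the germ continues analytically to -7/2.

The point is a regular point.


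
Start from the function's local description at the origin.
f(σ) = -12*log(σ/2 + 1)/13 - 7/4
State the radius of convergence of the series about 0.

Branch term (-12/13)*log(1 - σ/(-2)): its argument vanishes at σ = -2, a logarithmic branch point, modulus 2.
The radius of convergence is the smallest modulus among the singular points: 2.

The radius of convergence is 2.


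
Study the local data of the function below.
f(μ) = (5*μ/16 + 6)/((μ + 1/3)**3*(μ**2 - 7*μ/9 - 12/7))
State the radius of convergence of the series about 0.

The radius of convergence is 1/3.

Denominator factor (μ**2 - 7*μ/9 - 12/7): discriminant 4231/567, real irrational roots 7/18 + (1/126)*sqrt(29617) and 7/18 - (1/126)*sqrt(29617); poles of order 1, moduli 7/18 + (1/126)*sqrt(29617) and -7/18 + (1/126)*sqrt(29617).
Denominator factor (μ + 1/3)^3: pole of order 3 at -1/3, modulus 1/3.
The radius of convergence is the smallest modulus among the singular points: 1/3.


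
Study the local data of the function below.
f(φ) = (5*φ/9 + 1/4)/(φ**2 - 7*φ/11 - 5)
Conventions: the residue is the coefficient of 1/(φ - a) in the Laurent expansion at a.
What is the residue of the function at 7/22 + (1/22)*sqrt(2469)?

The residue is 5/18 + (169/88884)*sqrt(2469).

The factor φ**2 - 7*φ/11 - 5 splits as (φ - a)(φ - a') with a = 7/22 + (1/22)*sqrt(2469), a' = 7/22 - (1/22)*sqrt(2469). At the order-1 pole a set g(φ) = (φ - a)*f(φ) = [5*φ/9 + 1/4] / (φ - a').
Simple pole: residue = g(a) at a = 7/22 + (1/22)*sqrt(2469), which is 5/18 + (169/88884)*sqrt(2469).


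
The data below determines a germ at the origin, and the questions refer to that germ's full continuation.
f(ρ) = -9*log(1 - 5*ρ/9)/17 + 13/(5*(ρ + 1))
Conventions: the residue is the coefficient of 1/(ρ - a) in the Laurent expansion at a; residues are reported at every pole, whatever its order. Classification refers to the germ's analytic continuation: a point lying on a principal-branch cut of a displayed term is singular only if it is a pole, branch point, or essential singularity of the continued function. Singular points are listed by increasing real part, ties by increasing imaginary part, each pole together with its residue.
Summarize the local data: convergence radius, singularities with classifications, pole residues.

Denominator factor (ρ + 1): pole of order 1 at -1, modulus 1.
Branch term (-9/17)*log(1 - ρ/(9/5)): its argument vanishes at ρ = 9/5, a logarithmic branch point, modulus 9/5.
The radius of convergence is the smallest modulus among the singular points: 1.
The branch term is analytic at -1 and contributes nothing to the residue; only the rational part matters.
At the order-1 pole -1 set g(ρ) = (ρ - (-1))*(rational part) = 13/5.
Simple pole: residue = g(a) at a = -1, which is 13/5.
List the singular points by increasing real part (a conjugate pair: the negative imaginary part first).

Radius of convergence at 0: 1.
At -1: a pole of order 1; residue 13/5.
At 9/5: a logarithmic branch point.


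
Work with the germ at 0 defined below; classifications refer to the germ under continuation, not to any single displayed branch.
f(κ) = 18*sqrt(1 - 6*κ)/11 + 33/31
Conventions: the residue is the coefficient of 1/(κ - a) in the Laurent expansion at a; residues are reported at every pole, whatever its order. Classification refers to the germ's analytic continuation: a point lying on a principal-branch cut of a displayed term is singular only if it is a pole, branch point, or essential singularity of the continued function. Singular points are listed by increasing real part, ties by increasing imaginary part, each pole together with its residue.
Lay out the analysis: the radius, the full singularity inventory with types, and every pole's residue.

Branch term (18/11)*sqrt(1 - κ/(1/6)): its argument vanishes at κ = 1/6, a square-root branch point, modulus 1/6.
The radius of convergence is the smallest modulus among the singular points: 1/6.

Radius of convergence at 0: 1/6.
At 1/6: an algebraic (square-root) branch point.


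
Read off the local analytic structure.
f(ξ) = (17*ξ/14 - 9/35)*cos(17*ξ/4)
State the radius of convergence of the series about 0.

The factor cos(17*ξ/4) is entire and contributes no finite singular point.
The polynomial part has no poles.
No finite singular points: the Taylor series at 0 converges everywhere.

The radius of convergence is infinite.


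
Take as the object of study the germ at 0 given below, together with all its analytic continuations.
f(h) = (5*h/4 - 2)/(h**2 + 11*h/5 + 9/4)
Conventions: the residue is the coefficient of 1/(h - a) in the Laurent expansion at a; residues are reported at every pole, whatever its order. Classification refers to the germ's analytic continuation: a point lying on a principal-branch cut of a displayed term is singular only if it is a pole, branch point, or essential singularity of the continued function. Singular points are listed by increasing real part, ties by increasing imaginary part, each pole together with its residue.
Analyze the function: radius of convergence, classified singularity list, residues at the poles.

Denominator factor (h**2 + 11*h/5 + 9/4): discriminant -104/25, complex-conjugate roots (-11/10) + ((1/5)*sqrt(26))*i and (-11/10) - ((1/5)*sqrt(26))*i; poles of order 1, moduli 3/2 and 3/2.
The radius of convergence is the smallest modulus among the singular points: 3/2.
The factor h**2 + 11*h/5 + 9/4 splits as (h - a)(h - a') with a = (-11/10) - ((1/5)*sqrt(26))*i, a' = (-11/10) + ((1/5)*sqrt(26))*i. At the order-1 pole a set g(h) = (h - a)*f(h) = [5*h/4 - 2] / (h - a').
Simple pole: residue = g(a) at a = (-11/10) - ((1/5)*sqrt(26))*i, which is (5/8) - ((135/416)*sqrt(26))*i.
The factor h**2 + 11*h/5 + 9/4 splits as (h - a)(h - a') with a = (-11/10) + ((1/5)*sqrt(26))*i, a' = (-11/10) - ((1/5)*sqrt(26))*i. At the order-1 pole a set g(h) = (h - a)*f(h) = [5*h/4 - 2] / (h - a').
Simple pole: residue = g(a) at a = (-11/10) + ((1/5)*sqrt(26))*i, which is (5/8) + ((135/416)*sqrt(26))*i.
List the singular points by increasing real part (a conjugate pair: the negative imaginary part first).

Radius of convergence at 0: 3/2.
At (-11/10) - ((1/5)*sqrt(26))*i: a pole of order 1; residue (5/8) - ((135/416)*sqrt(26))*i.
At (-11/10) + ((1/5)*sqrt(26))*i: a pole of order 1; residue (5/8) + ((135/416)*sqrt(26))*i.
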